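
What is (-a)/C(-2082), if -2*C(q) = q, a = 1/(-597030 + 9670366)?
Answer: -1/9445342776 ≈ -1.0587e-10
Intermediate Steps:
a = 1/9073336 ≈ 1.1021e-7
C(q) = -q/2
(-a)/C(-2082) = (-1*1/9073336)/((-½*(-2082))) = -1/9073336/1041 = -1/9073336*1/1041 = -1/9445342776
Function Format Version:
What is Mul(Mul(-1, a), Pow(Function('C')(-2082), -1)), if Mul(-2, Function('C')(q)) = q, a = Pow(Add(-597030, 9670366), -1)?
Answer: Rational(-1, 9445342776) ≈ -1.0587e-10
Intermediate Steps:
a = Rational(1, 9073336) (a = Pow(9073336, -1) = Rational(1, 9073336) ≈ 1.1021e-7)
Function('C')(q) = Mul(Rational(-1, 2), q)
Mul(Mul(-1, a), Pow(Function('C')(-2082), -1)) = Mul(Mul(-1, Rational(1, 9073336)), Pow(Mul(Rational(-1, 2), -2082), -1)) = Mul(Rational(-1, 9073336), Pow(1041, -1)) = Mul(Rational(-1, 9073336), Rational(1, 1041)) = Rational(-1, 9445342776)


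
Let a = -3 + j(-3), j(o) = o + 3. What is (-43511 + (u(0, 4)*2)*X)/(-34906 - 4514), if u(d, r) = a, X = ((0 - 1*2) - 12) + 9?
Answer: 43481/39420 ≈ 1.1030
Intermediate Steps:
X = -5 (X = ((0 - 2) - 12) + 9 = (-2 - 12) + 9 = -14 + 9 = -5)
j(o) = 3 + o
a = -3 (a = -3 + (3 - 3) = -3 + 0 = -3)
u(d, r) = -3
(-43511 + (u(0, 4)*2)*X)/(-34906 - 4514) = (-43511 - 3*2*(-5))/(-34906 - 4514) = (-43511 - 6*(-5))/(-39420) = (-43511 + 30)*(-1/39420) = -43481*(-1/39420) = 43481/39420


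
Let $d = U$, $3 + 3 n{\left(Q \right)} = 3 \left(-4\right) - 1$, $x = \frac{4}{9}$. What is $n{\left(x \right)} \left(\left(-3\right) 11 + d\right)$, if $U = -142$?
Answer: $\frac{2800}{3} \approx 933.33$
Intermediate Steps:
$x = \frac{4}{9}$ ($x = 4 \cdot \frac{1}{9} = \frac{4}{9} \approx 0.44444$)
$n{\left(Q \right)} = - \frac{16}{3}$ ($n{\left(Q \right)} = -1 + \frac{3 \left(-4\right) - 1}{3} = -1 + \frac{-12 - 1}{3} = -1 + \frac{1}{3} \left(-13\right) = -1 - \frac{13}{3} = - \frac{16}{3}$)
$d = -142$
$n{\left(x \right)} \left(\left(-3\right) 11 + d\right) = - \frac{16 \left(\left(-3\right) 11 - 142\right)}{3} = - \frac{16 \left(-33 - 142\right)}{3} = \left(- \frac{16}{3}\right) \left(-175\right) = \frac{2800}{3}$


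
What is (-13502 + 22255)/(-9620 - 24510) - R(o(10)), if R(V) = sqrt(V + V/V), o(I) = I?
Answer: -8753/34130 - sqrt(11) ≈ -3.5731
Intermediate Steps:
R(V) = sqrt(1 + V) (R(V) = sqrt(V + 1) = sqrt(1 + V))
(-13502 + 22255)/(-9620 - 24510) - R(o(10)) = (-13502 + 22255)/(-9620 - 24510) - sqrt(1 + 10) = 8753/(-34130) - sqrt(11) = 8753*(-1/34130) - sqrt(11) = -8753/34130 - sqrt(11)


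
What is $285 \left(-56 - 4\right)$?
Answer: $-17100$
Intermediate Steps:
$285 \left(-56 - 4\right) = 285 \left(-60\right) = -17100$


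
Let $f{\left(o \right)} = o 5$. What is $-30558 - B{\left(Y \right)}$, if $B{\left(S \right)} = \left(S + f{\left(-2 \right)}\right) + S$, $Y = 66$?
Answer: $-30680$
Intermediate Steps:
$f{\left(o \right)} = 5 o$
$B{\left(S \right)} = -10 + 2 S$ ($B{\left(S \right)} = \left(S + 5 \left(-2\right)\right) + S = \left(S - 10\right) + S = \left(-10 + S\right) + S = -10 + 2 S$)
$-30558 - B{\left(Y \right)} = -30558 - \left(-10 + 2 \cdot 66\right) = -30558 - \left(-10 + 132\right) = -30558 - 122 = -30680$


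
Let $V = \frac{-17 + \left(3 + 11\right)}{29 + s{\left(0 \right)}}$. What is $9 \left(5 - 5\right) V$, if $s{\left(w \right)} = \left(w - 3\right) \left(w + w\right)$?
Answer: $0$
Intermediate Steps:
$s{\left(w \right)} = 2 w \left(-3 + w\right)$ ($s{\left(w \right)} = \left(-3 + w\right) 2 w = 2 w \left(-3 + w\right)$)
$V = - \frac{3}{29}$ ($V = \frac{-17 + \left(3 + 11\right)}{29 + 2 \cdot 0 \left(-3 + 0\right)} = \frac{-17 + 14}{29 + 2 \cdot 0 \left(-3\right)} = - \frac{3}{29 + 0} = - \frac{3}{29} \approx -0.10345$)
$9 \left(5 - 5\right) V = 9 \left(5 - 5\right) \left(- \frac{3}{29}\right) = 9 \cdot 0 \left(- \frac{3}{29}\right) = 0 \left(- \frac{3}{29}\right) = 0$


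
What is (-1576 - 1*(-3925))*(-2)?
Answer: -4698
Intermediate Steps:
(-1576 - 1*(-3925))*(-2) = (-1576 + 3925)*(-2) = 2349*(-2) = -4698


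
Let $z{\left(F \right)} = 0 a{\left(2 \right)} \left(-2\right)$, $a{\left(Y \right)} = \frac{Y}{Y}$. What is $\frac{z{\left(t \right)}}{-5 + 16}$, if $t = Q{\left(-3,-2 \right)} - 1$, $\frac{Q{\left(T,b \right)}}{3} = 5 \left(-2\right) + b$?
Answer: $0$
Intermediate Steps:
$Q{\left(T,b \right)} = -30 + 3 b$ ($Q{\left(T,b \right)} = 3 \left(5 \left(-2\right) + b\right) = 3 \left(-10 + b\right) = -30 + 3 b$)
$t = -37$ ($t = \left(-30 + 3 \left(-2\right)\right) - 1 = \left(-30 - 6\right) - 1 = -36 - 1 = -37$)
$a{\left(Y \right)} = 1$
$z{\left(F \right)} = 0$ ($z{\left(F \right)} = 0 \cdot 1 \left(-2\right) = 0 \left(-2\right) = 0$)
$\frac{z{\left(t \right)}}{-5 + 16} = \frac{1}{-5 + 16} \cdot 0 = \frac{1}{11} \cdot 0 = 0$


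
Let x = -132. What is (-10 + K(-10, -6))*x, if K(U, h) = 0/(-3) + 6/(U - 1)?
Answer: 1392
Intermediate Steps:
K(U, h) = 6/(-1 + U) (K(U, h) = 0*(-⅓) + 6/(-1 + U) = 0 + 6/(-1 + U) = 6/(-1 + U))
(-10 + K(-10, -6))*x = (-10 + 6/(-1 - 10))*(-132) = (-10 + 6/(-11))*(-132) = (-10 + 6*(-1/11))*(-132) = (-10 - 6/11)*(-132) = -116/11*(-132) = 1392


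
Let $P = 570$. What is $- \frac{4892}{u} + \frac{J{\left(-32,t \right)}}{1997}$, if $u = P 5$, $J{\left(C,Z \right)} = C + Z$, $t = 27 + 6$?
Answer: $- \frac{4883237}{2845725} \approx -1.716$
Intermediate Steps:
$t = 33$
$u = 2850$ ($u = 570 \cdot 5 = 2850$)
$- \frac{4892}{u} + \frac{J{\left(-32,t \right)}}{1997} = - \frac{4892}{2850} + \frac{-32 + 33}{1997} = \left(-4892\right) \frac{1}{2850} + 1 \cdot \frac{1}{1997} = - \frac{2446}{1425} + \frac{1}{1997} = - \frac{4883237}{2845725}$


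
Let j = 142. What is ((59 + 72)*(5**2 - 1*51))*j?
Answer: -483652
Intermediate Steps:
((59 + 72)*(5**2 - 1*51))*j = ((59 + 72)*(5**2 - 1*51))*142 = (131*(25 - 51))*142 = (131*(-26))*142 = -3406*142 = -483652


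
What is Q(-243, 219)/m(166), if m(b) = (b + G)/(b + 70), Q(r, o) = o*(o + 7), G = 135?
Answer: 11680584/301 ≈ 38806.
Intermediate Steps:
Q(r, o) = o*(7 + o)
m(b) = (135 + b)/(70 + b) (m(b) = (b + 135)/(b + 70) = (135 + b)/(70 + b))
Q(-243, 219)/m(166) = (219*(7 + 219))/(((135 + 166)/(70 + 166))) = (219*226)/((301/236)) = 49494/(((1/236)*301)) = 49494/(301/236) = 49494*(236/301) = 11680584/301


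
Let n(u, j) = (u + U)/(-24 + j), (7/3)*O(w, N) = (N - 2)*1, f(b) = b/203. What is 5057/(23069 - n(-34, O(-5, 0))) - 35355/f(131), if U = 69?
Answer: -28810425084057/525866881 ≈ -54787.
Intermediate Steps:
f(b) = b/203 (f(b) = b*(1/203) = b/203)
O(w, N) = -6/7 + 3*N/7 (O(w, N) = 3*((N - 2)*1)/7 = 3*((-2 + N)*1)/7 = 3*(-2 + N)/7 = -6/7 + 3*N/7)
n(u, j) = (69 + u)/(-24 + j) (n(u, j) = (u + 69)/(-24 + j) = (69 + u)/(-24 + j))
5057/(23069 - n(-34, O(-5, 0))) - 35355/f(131) = 5057/(23069 - (69 - 34)/(-24 + (-6/7 + (3/7)*0))) - 35355/((1/203)*131) = 5057/(23069 - 35/(-24 + (-6/7 + 0))) - 35355/131/203 = 5057/(23069 - 35/(-24 - 6/7)) - 35355*203/131 = 5057/(23069 - 35/(-174/7)) - 7177065/131 = 5057/(23069 - (-7)*35/174) - 7177065/131 = 5057/(23069 - 1*(-245/174)) - 7177065/131 = 5057/(23069 + 245/174) - 7177065/131 = 5057/(4014251/174) - 7177065/131 = 5057*(174/4014251) - 7177065/131 = 879918/4014251 - 7177065/131 = -28810425084057/525866881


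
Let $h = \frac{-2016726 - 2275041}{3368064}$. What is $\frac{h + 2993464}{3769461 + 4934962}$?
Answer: $\frac{3360724680643}{9772351249024} \approx 0.3439$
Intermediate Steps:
$h = - \frac{1430589}{1122688}$ ($h = \left(-2016726 - 2275041\right) \frac{1}{3368064} = \left(-4291767\right) \frac{1}{3368064} = - \frac{1430589}{1122688} \approx -1.2743$)
$\frac{h + 2993464}{3769461 + 4934962} = \frac{- \frac{1430589}{1122688} + 2993464}{3769461 + 4934962} = \frac{3360724680643}{1122688 \cdot 8704423} = \frac{3360724680643}{1122688} \cdot \frac{1}{8704423} = \frac{3360724680643}{9772351249024}$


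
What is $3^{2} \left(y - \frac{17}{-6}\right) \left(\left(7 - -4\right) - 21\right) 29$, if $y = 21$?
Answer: $-62205$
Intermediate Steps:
$3^{2} \left(y - \frac{17}{-6}\right) \left(\left(7 - -4\right) - 21\right) 29 = 3^{2} \left(21 - \frac{17}{-6}\right) \left(\left(7 - -4\right) - 21\right) 29 = 9 \left(21 - - \frac{17}{6}\right) \left(\left(7 + 4\right) - 21\right) 29 = 9 \left(21 + \frac{17}{6}\right) \left(11 - 21\right) 29 = 9 \cdot \frac{143}{6} \left(-10\right) 29 = 9 \left(- \frac{715}{3}\right) 29 = \left(-2145\right) 29 = -62205$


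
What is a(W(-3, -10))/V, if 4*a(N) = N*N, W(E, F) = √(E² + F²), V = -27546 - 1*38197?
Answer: -109/262972 ≈ -0.00041449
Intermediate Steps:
V = -65743 (V = -27546 - 38197 = -65743)
a(N) = N²/4 (a(N) = (N*N)/4 = N²/4)
a(W(-3, -10))/V = ((√((-3)² + (-10)²))²/4)/(-65743) = ((√(9 + 100))²/4)*(-1/65743) = ((√109)²/4)*(-1/65743) = ((¼)*109)*(-1/65743) = (109/4)*(-1/65743) = -109/262972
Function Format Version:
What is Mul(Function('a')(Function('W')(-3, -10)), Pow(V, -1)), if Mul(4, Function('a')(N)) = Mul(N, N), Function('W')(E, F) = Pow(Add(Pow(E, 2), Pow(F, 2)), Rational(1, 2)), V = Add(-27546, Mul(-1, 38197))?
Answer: Rational(-109, 262972) ≈ -0.00041449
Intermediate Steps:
V = -65743 (V = Add(-27546, -38197) = -65743)
Function('a')(N) = Mul(Rational(1, 4), Pow(N, 2)) (Function('a')(N) = Mul(Rational(1, 4), Mul(N, N)) = Mul(Rational(1, 4), Pow(N, 2)))
Mul(Function('a')(Function('W')(-3, -10)), Pow(V, -1)) = Mul(Mul(Rational(1, 4), Pow(Pow(Add(Pow(-3, 2), Pow(-10, 2)), Rational(1, 2)), 2)), Pow(-65743, -1)) = Mul(Mul(Rational(1, 4), Pow(Pow(Add(9, 100), Rational(1, 2)), 2)), Rational(-1, 65743)) = Mul(Mul(Rational(1, 4), Pow(Pow(109, Rational(1, 2)), 2)), Rational(-1, 65743)) = Mul(Mul(Rational(1, 4), 109), Rational(-1, 65743)) = Mul(Rational(109, 4), Rational(-1, 65743)) = Rational(-109, 262972)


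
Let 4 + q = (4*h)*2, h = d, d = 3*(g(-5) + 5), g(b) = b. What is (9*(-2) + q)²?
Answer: 484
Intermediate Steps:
d = 0 (d = 3*(-5 + 5) = 3*0 = 0)
h = 0
q = -4 (q = -4 + (4*0)*2 = -4 + 0*2 = -4 + 0 = -4)
(9*(-2) + q)² = (9*(-2) - 4)² = (-18 - 4)² = (-22)² = 484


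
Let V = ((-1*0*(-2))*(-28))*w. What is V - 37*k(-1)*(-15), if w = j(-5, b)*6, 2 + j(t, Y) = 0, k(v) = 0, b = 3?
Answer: 0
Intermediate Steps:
j(t, Y) = -2 (j(t, Y) = -2 + 0 = -2)
w = -12 (w = -2*6 = -12)
V = 0 (V = ((-1*0*(-2))*(-28))*(-12) = ((0*(-2))*(-28))*(-12) = (0*(-28))*(-12) = 0*(-12) = 0)
V - 37*k(-1)*(-15) = 0 - 37*0*(-15) = 0 - 0*(-15) = 0 - 1*0 = 0 + 0 = 0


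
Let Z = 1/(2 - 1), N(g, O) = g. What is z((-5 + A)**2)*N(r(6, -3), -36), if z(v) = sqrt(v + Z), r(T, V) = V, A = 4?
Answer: -3*sqrt(2) ≈ -4.2426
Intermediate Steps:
Z = 1 (Z = 1/1 = 1)
z(v) = sqrt(1 + v) (z(v) = sqrt(v + 1) = sqrt(1 + v))
z((-5 + A)**2)*N(r(6, -3), -36) = sqrt(1 + (-5 + 4)**2)*(-3) = sqrt(1 + (-1)**2)*(-3) = sqrt(1 + 1)*(-3) = sqrt(2)*(-3) = -3*sqrt(2)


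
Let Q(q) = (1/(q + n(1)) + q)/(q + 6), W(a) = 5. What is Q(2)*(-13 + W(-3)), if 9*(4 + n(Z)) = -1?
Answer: -29/19 ≈ -1.5263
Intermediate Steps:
n(Z) = -37/9 (n(Z) = -4 + (⅑)*(-1) = -4 - ⅑ = -37/9)
Q(q) = (q + 1/(-37/9 + q))/(6 + q) (Q(q) = (1/(q - 37/9) + q)/(q + 6) = (1/(-37/9 + q) + q)/(6 + q) = (q + 1/(-37/9 + q))/(6 + q))
Q(2)*(-13 + W(-3)) = ((9 - 37*2 + 9*2²)/(-222 + 9*2² + 17*2))*(-13 + 5) = ((9 - 74 + 9*4)/(-222 + 9*4 + 34))*(-8) = ((9 - 74 + 36)/(-222 + 36 + 34))*(-8) = (-29/(-152))*(-8) = -1/152*(-29)*(-8) = (29/152)*(-8) = -29/19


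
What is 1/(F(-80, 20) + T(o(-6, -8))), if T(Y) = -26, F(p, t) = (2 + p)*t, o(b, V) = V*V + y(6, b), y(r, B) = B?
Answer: -1/1586 ≈ -0.00063052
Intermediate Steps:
o(b, V) = b + V² (o(b, V) = V*V + b = V² + b = b + V²)
F(p, t) = t*(2 + p)
1/(F(-80, 20) + T(o(-6, -8))) = 1/(20*(2 - 80) - 26) = 1/(20*(-78) - 26) = 1/(-1560 - 26) = 1/(-1586) = -1/1586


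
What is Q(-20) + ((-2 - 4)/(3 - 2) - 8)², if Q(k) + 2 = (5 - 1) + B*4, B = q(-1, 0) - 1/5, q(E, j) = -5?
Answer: 886/5 ≈ 177.20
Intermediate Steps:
B = -26/5 (B = -5 - 1/5 = -5 - 1*⅕ = -5 - ⅕ = -26/5 ≈ -5.2000)
Q(k) = -94/5 (Q(k) = -2 + ((5 - 1) - 26/5*4) = -2 + (4 - 104/5) = -2 - 84/5 = -94/5)
Q(-20) + ((-2 - 4)/(3 - 2) - 8)² = -94/5 + ((-2 - 4)/(3 - 2) - 8)² = -94/5 + (-6/1 - 8)² = -94/5 + (-6*1 - 8)² = -94/5 + (-6 - 8)² = -94/5 + (-14)² = -94/5 + 196 = 886/5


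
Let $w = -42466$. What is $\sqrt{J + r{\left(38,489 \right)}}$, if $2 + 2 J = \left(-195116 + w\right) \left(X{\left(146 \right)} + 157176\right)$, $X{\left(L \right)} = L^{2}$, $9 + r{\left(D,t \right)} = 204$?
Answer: $i \sqrt{21203242978} \approx 1.4561 \cdot 10^{5} i$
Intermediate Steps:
$r{\left(D,t \right)} = 195$ ($r{\left(D,t \right)} = -9 + 204 = 195$)
$J = -21203243173$ ($J = -1 + \frac{\left(-195116 - 42466\right) \left(146^{2} + 157176\right)}{2} = -1 + \frac{\left(-237582\right) \left(21316 + 157176\right)}{2} = -1 + \frac{\left(-237582\right) 178492}{2} = -1 + \frac{1}{2} \left(-42406486344\right) = -1 - 21203243172 = -21203243173$)
$\sqrt{J + r{\left(38,489 \right)}} = \sqrt{-21203243173 + 195} = \sqrt{-21203242978} = i \sqrt{21203242978}$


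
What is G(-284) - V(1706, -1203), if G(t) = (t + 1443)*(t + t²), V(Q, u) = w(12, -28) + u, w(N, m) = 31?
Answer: 93152320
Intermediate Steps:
V(Q, u) = 31 + u
G(t) = (1443 + t)*(t + t²)
G(-284) - V(1706, -1203) = -284*(1443 + (-284)² + 1444*(-284)) - (31 - 1203) = -284*(1443 + 80656 - 410096) - 1*(-1172) = -284*(-327997) + 1172 = 93151148 + 1172 = 93152320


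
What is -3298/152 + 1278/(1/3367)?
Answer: 327028327/76 ≈ 4.3030e+6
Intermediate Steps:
-3298/152 + 1278/(1/3367) = -3298*1/152 + 1278/(1/3367) = -1649/76 + 1278*3367 = -1649/76 + 4303026 = 327028327/76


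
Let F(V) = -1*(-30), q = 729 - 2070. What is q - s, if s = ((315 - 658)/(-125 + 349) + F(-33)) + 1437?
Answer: -89807/32 ≈ -2806.5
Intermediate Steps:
q = -1341
F(V) = 30
s = 46895/32 (s = ((315 - 658)/(-125 + 349) + 30) + 1437 = (-343/224 + 30) + 1437 = (-343*1/224 + 30) + 1437 = (-49/32 + 30) + 1437 = 911/32 + 1437 = 46895/32 ≈ 1465.5)
q - s = -1341 - 1*46895/32 = -1341 - 46895/32 = -89807/32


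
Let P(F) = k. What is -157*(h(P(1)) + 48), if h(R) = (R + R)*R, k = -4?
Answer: -12560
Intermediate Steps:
P(F) = -4
h(R) = 2*R² (h(R) = (2*R)*R = 2*R²)
-157*(h(P(1)) + 48) = -157*(2*(-4)² + 48) = -157*(2*16 + 48) = -157*(32 + 48) = -157*80 = -12560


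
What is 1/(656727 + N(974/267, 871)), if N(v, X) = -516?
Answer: 1/656211 ≈ 1.5239e-6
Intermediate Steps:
1/(656727 + N(974/267, 871)) = 1/(656727 - 516) = 1/656211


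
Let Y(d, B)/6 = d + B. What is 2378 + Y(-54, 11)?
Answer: 2120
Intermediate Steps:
Y(d, B) = 6*B + 6*d (Y(d, B) = 6*(d + B) = 6*(B + d) = 6*B + 6*d)
2378 + Y(-54, 11) = 2378 + (6*11 + 6*(-54)) = 2378 + (66 - 324) = 2378 - 258 = 2120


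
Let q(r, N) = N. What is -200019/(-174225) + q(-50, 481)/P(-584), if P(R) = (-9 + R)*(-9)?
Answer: 383767876/309946275 ≈ 1.2382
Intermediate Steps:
P(R) = 81 - 9*R
-200019/(-174225) + q(-50, 481)/P(-584) = -200019/(-174225) + 481/(81 - 9*(-584)) = -200019*(-1/174225) + 481/(81 + 5256) = 66673/58075 + 481/5337 = 383767876/309946275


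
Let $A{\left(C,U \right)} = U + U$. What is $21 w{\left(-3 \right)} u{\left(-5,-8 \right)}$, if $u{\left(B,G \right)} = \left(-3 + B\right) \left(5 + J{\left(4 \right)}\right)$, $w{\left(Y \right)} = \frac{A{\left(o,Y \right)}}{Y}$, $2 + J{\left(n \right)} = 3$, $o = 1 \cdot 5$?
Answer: $-2016$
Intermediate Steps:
$o = 5$
$J{\left(n \right)} = 1$ ($J{\left(n \right)} = -2 + 3 = 1$)
$A{\left(C,U \right)} = 2 U$
$w{\left(Y \right)} = 2$ ($w{\left(Y \right)} = \frac{2 Y}{Y} = 2$)
$u{\left(B,G \right)} = -18 + 6 B$ ($u{\left(B,G \right)} = \left(-3 + B\right) \left(5 + 1\right) = \left(-3 + B\right) 6 = -18 + 6 B$)
$21 w{\left(-3 \right)} u{\left(-5,-8 \right)} = 21 \cdot 2 \left(-18 + 6 \left(-5\right)\right) = 42 \left(-18 - 30\right) = 42 \left(-48\right) = -2016$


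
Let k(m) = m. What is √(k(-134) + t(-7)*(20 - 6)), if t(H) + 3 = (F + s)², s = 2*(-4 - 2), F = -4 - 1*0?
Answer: 4*√213 ≈ 58.378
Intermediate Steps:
F = -4 (F = -4 + 0 = -4)
s = -12 (s = 2*(-6) = -12)
t(H) = 253 (t(H) = -3 + (-4 - 12)² = -3 + (-16)² = -3 + 256 = 253)
√(k(-134) + t(-7)*(20 - 6)) = √(-134 + 253*(20 - 6)) = √(-134 + 253*14) = √(-134 + 3542) = √3408 = 4*√213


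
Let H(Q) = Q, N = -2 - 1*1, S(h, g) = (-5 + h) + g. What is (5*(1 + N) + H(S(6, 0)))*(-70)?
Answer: 630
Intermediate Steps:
S(h, g) = -5 + g + h
N = -3 (N = -2 - 1 = -3)
(5*(1 + N) + H(S(6, 0)))*(-70) = (5*(1 - 3) + (-5 + 0 + 6))*(-70) = (5*(-2) + 1)*(-70) = (-10 + 1)*(-70) = -9*(-70) = 630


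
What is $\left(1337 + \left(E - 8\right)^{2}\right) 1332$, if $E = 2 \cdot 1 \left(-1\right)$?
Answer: $1914084$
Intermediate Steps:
$E = -2$ ($E = 2 \left(-1\right) = -2$)
$\left(1337 + \left(E - 8\right)^{2}\right) 1332 = \left(1337 + \left(-2 - 8\right)^{2}\right) 1332 = \left(1337 + \left(-10\right)^{2}\right) 1332 = \left(1337 + 100\right) 1332 = 1437 \cdot 1332 = 1914084$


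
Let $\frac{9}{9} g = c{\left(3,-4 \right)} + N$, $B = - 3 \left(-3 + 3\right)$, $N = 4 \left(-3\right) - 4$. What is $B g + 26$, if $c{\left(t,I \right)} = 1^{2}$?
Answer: $26$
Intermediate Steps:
$c{\left(t,I \right)} = 1$
$N = -16$ ($N = -12 - 4 = -16$)
$B = 0$ ($B = \left(-3\right) 0 = 0$)
$g = -15$ ($g = 1 - 16 = -15$)
$B g + 26 = 0 \left(-15\right) + 26 = 0 + 26 = 26$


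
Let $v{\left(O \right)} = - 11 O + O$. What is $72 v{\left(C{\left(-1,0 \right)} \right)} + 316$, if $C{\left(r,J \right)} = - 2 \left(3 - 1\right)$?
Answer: $3196$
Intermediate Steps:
$C{\left(r,J \right)} = -4$ ($C{\left(r,J \right)} = \left(-2\right) 2 = -4$)
$v{\left(O \right)} = - 10 O$
$72 v{\left(C{\left(-1,0 \right)} \right)} + 316 = 72 \left(\left(-10\right) \left(-4\right)\right) + 316 = 72 \cdot 40 + 316 = 2880 + 316 = 3196$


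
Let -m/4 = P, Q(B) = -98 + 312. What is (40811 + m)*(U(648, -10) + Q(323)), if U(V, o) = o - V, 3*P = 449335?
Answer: 247886236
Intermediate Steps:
P = 449335/3 (P = (1/3)*449335 = 449335/3 ≈ 1.4978e+5)
Q(B) = 214
m = -1797340/3 (m = -4*449335/3 = -1797340/3 ≈ -5.9911e+5)
(40811 + m)*(U(648, -10) + Q(323)) = (40811 - 1797340/3)*((-10 - 1*648) + 214) = -1674907*((-10 - 648) + 214)/3 = -1674907*(-658 + 214)/3 = -1674907/3*(-444) = 247886236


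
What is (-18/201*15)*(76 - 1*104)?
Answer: 2520/67 ≈ 37.612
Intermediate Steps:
(-18/201*15)*(76 - 1*104) = (-18*1/201*15)*(76 - 104) = -6/67*15*(-28) = -90/67*(-28) = 2520/67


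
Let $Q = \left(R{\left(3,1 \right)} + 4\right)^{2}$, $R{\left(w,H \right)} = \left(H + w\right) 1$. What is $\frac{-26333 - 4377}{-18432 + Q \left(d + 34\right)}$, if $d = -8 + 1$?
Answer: $\frac{15355}{8352} \approx 1.8385$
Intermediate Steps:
$R{\left(w,H \right)} = H + w$
$d = -7$
$Q = 64$ ($Q = \left(\left(1 + 3\right) + 4\right)^{2} = \left(4 + 4\right)^{2} = 8^{2} = 64$)
$\frac{-26333 - 4377}{-18432 + Q \left(d + 34\right)} = \frac{-26333 - 4377}{-18432 + 64 \left(-7 + 34\right)} = - \frac{30710}{-18432 + 64 \cdot 27} = - \frac{30710}{-18432 + 1728} = - \frac{30710}{-16704} = \left(-30710\right) \left(- \frac{1}{16704}\right) = \frac{15355}{8352}$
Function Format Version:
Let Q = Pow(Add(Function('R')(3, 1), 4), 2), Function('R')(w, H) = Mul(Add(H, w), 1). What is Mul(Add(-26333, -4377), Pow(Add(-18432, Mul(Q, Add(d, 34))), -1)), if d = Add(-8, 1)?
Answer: Rational(15355, 8352) ≈ 1.8385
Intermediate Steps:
Function('R')(w, H) = Add(H, w)
d = -7
Q = 64 (Q = Pow(Add(Add(1, 3), 4), 2) = Pow(Add(4, 4), 2) = Pow(8, 2) = 64)
Mul(Add(-26333, -4377), Pow(Add(-18432, Mul(Q, Add(d, 34))), -1)) = Mul(Add(-26333, -4377), Pow(Add(-18432, Mul(64, Add(-7, 34))), -1)) = Mul(-30710, Pow(Add(-18432, Mul(64, 27)), -1)) = Mul(-30710, Pow(Add(-18432, 1728), -1)) = Mul(-30710, Pow(-16704, -1)) = Mul(-30710, Rational(-1, 16704)) = Rational(15355, 8352)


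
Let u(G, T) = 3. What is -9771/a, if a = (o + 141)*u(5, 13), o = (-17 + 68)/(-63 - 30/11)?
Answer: -784937/33794 ≈ -23.227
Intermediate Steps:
o = -187/241 (o = 51/(-63 - 30*1/11) = 51/(-63 - 30/11) = 51/(-723/11) = 51*(-11/723) = -187/241 ≈ -0.77593)
a = 101382/241 (a = (-187/241 + 141)*3 = (33794/241)*3 = 101382/241 ≈ 420.67)
-9771/a = -9771/101382/241 = -9771*241/101382 = -784937/33794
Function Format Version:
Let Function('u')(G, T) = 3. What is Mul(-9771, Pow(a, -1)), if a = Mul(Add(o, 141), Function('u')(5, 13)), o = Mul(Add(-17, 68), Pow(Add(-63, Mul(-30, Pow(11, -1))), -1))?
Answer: Rational(-784937, 33794) ≈ -23.227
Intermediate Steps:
o = Rational(-187, 241) (o = Mul(51, Pow(Add(-63, Mul(-30, Rational(1, 11))), -1)) = Mul(51, Pow(Add(-63, Rational(-30, 11)), -1)) = Mul(51, Pow(Rational(-723, 11), -1)) = Mul(51, Rational(-11, 723)) = Rational(-187, 241) ≈ -0.77593)
a = Rational(101382, 241) (a = Mul(Add(Rational(-187, 241), 141), 3) = Mul(Rational(33794, 241), 3) = Rational(101382, 241) ≈ 420.67)
Mul(-9771, Pow(a, -1)) = Mul(-9771, Pow(Rational(101382, 241), -1)) = Mul(-9771, Rational(241, 101382)) = Rational(-784937, 33794)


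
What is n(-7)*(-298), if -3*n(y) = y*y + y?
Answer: 4172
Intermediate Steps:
n(y) = -y/3 - y²/3 (n(y) = -(y*y + y)/3 = -(y² + y)/3 = -(y + y²)/3 = -y/3 - y²/3)
n(-7)*(-298) = -⅓*(-7)*(1 - 7)*(-298) = -⅓*(-7)*(-6)*(-298) = -14*(-298) = 4172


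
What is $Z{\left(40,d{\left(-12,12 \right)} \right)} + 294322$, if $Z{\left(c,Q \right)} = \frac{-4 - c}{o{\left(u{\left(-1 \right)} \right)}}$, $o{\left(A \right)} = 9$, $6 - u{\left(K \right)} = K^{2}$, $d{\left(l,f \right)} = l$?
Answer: $\frac{2648854}{9} \approx 2.9432 \cdot 10^{5}$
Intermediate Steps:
$u{\left(K \right)} = 6 - K^{2}$
$Z{\left(c,Q \right)} = - \frac{4}{9} - \frac{c}{9}$ ($Z{\left(c,Q \right)} = \frac{-4 - c}{9} = \left(-4 - c\right) \frac{1}{9} = - \frac{4}{9} - \frac{c}{9}$)
$Z{\left(40,d{\left(-12,12 \right)} \right)} + 294322 = \left(- \frac{4}{9} - \frac{40}{9}\right) + 294322 = - \frac{44}{9} + 294322 = \frac{2648854}{9}$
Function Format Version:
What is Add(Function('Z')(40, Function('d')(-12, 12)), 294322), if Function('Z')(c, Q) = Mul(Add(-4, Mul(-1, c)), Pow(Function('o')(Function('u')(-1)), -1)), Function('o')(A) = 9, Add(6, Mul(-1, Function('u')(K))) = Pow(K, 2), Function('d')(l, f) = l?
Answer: Rational(2648854, 9) ≈ 2.9432e+5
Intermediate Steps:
Function('u')(K) = Add(6, Mul(-1, Pow(K, 2)))
Function('Z')(c, Q) = Add(Rational(-4, 9), Mul(Rational(-1, 9), c)) (Function('Z')(c, Q) = Mul(Add(-4, Mul(-1, c)), Pow(9, -1)) = Mul(Add(-4, Mul(-1, c)), Rational(1, 9)) = Add(Rational(-4, 9), Mul(Rational(-1, 9), c)))
Add(Function('Z')(40, Function('d')(-12, 12)), 294322) = Add(Add(Rational(-4, 9), Mul(Rational(-1, 9), 40)), 294322) = Add(Add(Rational(-4, 9), Rational(-40, 9)), 294322) = Add(Rational(-44, 9), 294322) = Rational(2648854, 9)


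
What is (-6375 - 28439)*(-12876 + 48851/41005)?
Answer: 18379408250606/41005 ≈ 4.4822e+8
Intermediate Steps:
(-6375 - 28439)*(-12876 + 48851/41005) = -34814*(-12876 + 48851*(1/41005)) = -34814*(-12876 + 48851/41005) = -34814*(-527931529/41005) = 18379408250606/41005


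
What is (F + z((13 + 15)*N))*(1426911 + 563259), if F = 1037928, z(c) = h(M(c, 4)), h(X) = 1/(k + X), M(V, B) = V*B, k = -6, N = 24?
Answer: 307782322106805/149 ≈ 2.0657e+12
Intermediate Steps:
M(V, B) = B*V
h(X) = 1/(-6 + X)
z(c) = 1/(-6 + 4*c)
(F + z((13 + 15)*N))*(1426911 + 563259) = (1037928 + 1/(2*(-3 + 2*((13 + 15)*24))))*(1426911 + 563259) = (1037928 + 1/(2*(-3 + 2*(28*24))))*1990170 = (1037928 + 1/(2*(-3 + 2*672)))*1990170 = (1037928 + 1/(2*(-3 + 1344)))*1990170 = (1037928 + (½)/1341)*1990170 = (1037928 + (½)*(1/1341))*1990170 = (1037928 + 1/2682)*1990170 = (2783722897/2682)*1990170 = 307782322106805/149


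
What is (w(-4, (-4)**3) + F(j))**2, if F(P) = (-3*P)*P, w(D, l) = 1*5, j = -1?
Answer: 4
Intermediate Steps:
w(D, l) = 5
F(P) = -3*P**2
(w(-4, (-4)**3) + F(j))**2 = (5 - 3*(-1)**2)**2 = (5 - 3*1)**2 = (5 - 3)**2 = 2**2 = 4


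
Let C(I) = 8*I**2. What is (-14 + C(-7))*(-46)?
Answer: -17388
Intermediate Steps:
(-14 + C(-7))*(-46) = (-14 + 8*(-7)**2)*(-46) = (-14 + 8*49)*(-46) = (-14 + 392)*(-46) = 378*(-46) = -17388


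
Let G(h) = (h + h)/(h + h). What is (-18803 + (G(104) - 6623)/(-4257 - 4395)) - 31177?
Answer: -30887167/618 ≈ -49979.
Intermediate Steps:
G(h) = 1 (G(h) = (2*h)/((2*h)) = (2*h)*(1/(2*h)) = 1)
(-18803 + (G(104) - 6623)/(-4257 - 4395)) - 31177 = (-18803 + (1 - 6623)/(-4257 - 4395)) - 31177 = (-18803 - 6622/(-8652)) - 31177 = (-18803 - 6622*(-1/8652)) - 31177 = (-18803 + 473/618) - 31177 = -11619781/618 - 31177 = -30887167/618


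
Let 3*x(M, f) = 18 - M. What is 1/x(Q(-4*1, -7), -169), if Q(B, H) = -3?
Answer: ⅐ ≈ 0.14286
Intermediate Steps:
x(M, f) = 6 - M/3 (x(M, f) = (18 - M)/3 = 6 - M/3)
1/x(Q(-4*1, -7), -169) = 1/(6 - ⅓*(-3)) = 1/(6 + 1) = 1/7 = ⅐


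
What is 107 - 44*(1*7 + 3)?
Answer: -333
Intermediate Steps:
107 - 44*(1*7 + 3) = 107 - 44*(7 + 3) = 107 - 44*10 = 107 - 440 = -333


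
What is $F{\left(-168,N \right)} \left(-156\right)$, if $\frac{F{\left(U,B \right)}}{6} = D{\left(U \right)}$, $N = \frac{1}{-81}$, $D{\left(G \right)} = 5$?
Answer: $-4680$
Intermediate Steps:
$N = - \frac{1}{81} \approx -0.012346$
$F{\left(U,B \right)} = 30$ ($F{\left(U,B \right)} = 6 \cdot 5 = 30$)
$F{\left(-168,N \right)} \left(-156\right) = 30 \left(-156\right) = -4680$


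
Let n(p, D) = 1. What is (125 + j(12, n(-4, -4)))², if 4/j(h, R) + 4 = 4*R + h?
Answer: 141376/9 ≈ 15708.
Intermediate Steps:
j(h, R) = 4/(-4 + h + 4*R) (j(h, R) = 4/(-4 + (4*R + h)) = 4/(-4 + (h + 4*R)) = 4/(-4 + h + 4*R))
(125 + j(12, n(-4, -4)))² = (125 + 4/(-4 + 12 + 4*1))² = (125 + 4/(-4 + 12 + 4))² = (125 + 4/12)² = (125 + 4*(1/12))² = (125 + ⅓)² = (376/3)² = 141376/9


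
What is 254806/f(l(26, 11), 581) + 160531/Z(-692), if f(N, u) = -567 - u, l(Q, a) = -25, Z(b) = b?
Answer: -90153835/198604 ≈ -453.94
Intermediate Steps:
254806/f(l(26, 11), 581) + 160531/Z(-692) = 254806/(-567 - 1*581) + 160531/(-692) = 254806/(-567 - 581) + 160531*(-1/692) = 254806/(-1148) - 160531/692 = 254806*(-1/1148) - 160531/692 = -127403/574 - 160531/692 = -90153835/198604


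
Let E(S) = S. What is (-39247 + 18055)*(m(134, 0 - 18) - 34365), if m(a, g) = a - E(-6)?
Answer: 725296200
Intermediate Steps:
m(a, g) = 6 + a (m(a, g) = a - 1*(-6) = a + 6 = 6 + a)
(-39247 + 18055)*(m(134, 0 - 18) - 34365) = (-39247 + 18055)*((6 + 134) - 34365) = -21192*(140 - 34365) = -21192*(-34225) = 725296200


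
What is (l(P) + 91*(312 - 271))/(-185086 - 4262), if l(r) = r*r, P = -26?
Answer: -1469/63116 ≈ -0.023275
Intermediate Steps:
l(r) = r²
(l(P) + 91*(312 - 271))/(-185086 - 4262) = ((-26)² + 91*(312 - 271))/(-185086 - 4262) = (676 + 91*41)/(-189348) = (676 + 3731)*(-1/189348) = 4407*(-1/189348) = -1469/63116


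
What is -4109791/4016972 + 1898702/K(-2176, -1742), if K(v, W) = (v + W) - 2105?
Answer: -75760257837/239546756 ≈ -316.27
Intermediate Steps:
K(v, W) = -2105 + W + v (K(v, W) = (W + v) - 2105 = -2105 + W + v)
-4109791/4016972 + 1898702/K(-2176, -1742) = -4109791/4016972 + 1898702/(-2105 - 1742 - 2176) = -4109791*1/4016972 + 1898702/(-6023) = -40691/39772 + 1898702*(-1/6023) = -40691/39772 - 1898702/6023 = -75760257837/239546756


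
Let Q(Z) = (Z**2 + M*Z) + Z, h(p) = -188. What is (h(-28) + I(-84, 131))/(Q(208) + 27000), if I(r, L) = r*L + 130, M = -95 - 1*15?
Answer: -5531/23796 ≈ -0.23243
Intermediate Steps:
M = -110 (M = -95 - 15 = -110)
Q(Z) = Z**2 - 109*Z (Q(Z) = (Z**2 - 110*Z) + Z = Z**2 - 109*Z)
I(r, L) = 130 + L*r (I(r, L) = L*r + 130 = 130 + L*r)
(h(-28) + I(-84, 131))/(Q(208) + 27000) = (-188 + (130 + 131*(-84)))/(208*(-109 + 208) + 27000) = (-188 + (130 - 11004))/(208*99 + 27000) = (-188 - 10874)/(20592 + 27000) = -11062/47592 = -11062*1/47592 = -5531/23796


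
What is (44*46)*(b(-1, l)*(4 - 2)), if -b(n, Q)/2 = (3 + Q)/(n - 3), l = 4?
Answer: 14168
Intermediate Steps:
b(n, Q) = -2*(3 + Q)/(-3 + n) (b(n, Q) = -2*(3 + Q)/(n - 3) = -2*(3 + Q)/(-3 + n))
(44*46)*(b(-1, l)*(4 - 2)) = (44*46)*((2*(-3 - 1*4)/(-3 - 1))*(4 - 2)) = 2024*((2*(-3 - 4)/(-4))*2) = 2024*((2*(-1/4)*(-7))*2) = 2024*((7/2)*2) = 2024*7 = 14168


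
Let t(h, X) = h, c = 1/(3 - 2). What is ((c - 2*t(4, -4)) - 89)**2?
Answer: 9216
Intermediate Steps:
c = 1 (c = 1/1 = 1)
((c - 2*t(4, -4)) - 89)**2 = ((1 - 2*4) - 89)**2 = ((1 - 8) - 89)**2 = (-7 - 89)**2 = (-96)**2 = 9216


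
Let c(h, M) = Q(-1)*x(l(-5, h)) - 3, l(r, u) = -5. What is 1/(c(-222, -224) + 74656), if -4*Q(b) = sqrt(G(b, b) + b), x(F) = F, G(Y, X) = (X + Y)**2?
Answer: 1194448/89169126469 - 20*sqrt(3)/89169126469 ≈ 1.3395e-5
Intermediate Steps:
Q(b) = -sqrt(b + 4*b**2)/4 (Q(b) = -sqrt((b + b)**2 + b)/4 = -sqrt((2*b)**2 + b)/4 = -sqrt(4*b**2 + b)/4 = -sqrt(b + 4*b**2)/4)
c(h, M) = -3 + 5*sqrt(3)/4 (c(h, M) = -sqrt(3)/4*(-5) - 3 = 5*sqrt(3)/4 - 3 = -3 + 5*sqrt(3)/4)
1/(c(-222, -224) + 74656) = 1/((-3 + 5*sqrt(3)/4) + 74656) = 1/(74653 + 5*sqrt(3)/4)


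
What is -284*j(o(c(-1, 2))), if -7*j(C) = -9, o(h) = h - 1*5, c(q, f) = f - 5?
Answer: -2556/7 ≈ -365.14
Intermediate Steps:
c(q, f) = -5 + f
o(h) = -5 + h (o(h) = h - 5 = -5 + h)
j(C) = 9/7 (j(C) = -1/7*(-9) = 9/7)
-284*j(o(c(-1, 2))) = -284*9/7 = -2556/7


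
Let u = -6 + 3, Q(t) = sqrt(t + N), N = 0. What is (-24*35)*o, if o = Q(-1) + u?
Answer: 2520 - 840*I ≈ 2520.0 - 840.0*I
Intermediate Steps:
Q(t) = sqrt(t) (Q(t) = sqrt(t + 0) = sqrt(t))
u = -3
o = -3 + I (o = sqrt(-1) - 3 = I - 3 = -3 + I ≈ -3.0 + 1.0*I)
(-24*35)*o = (-24*35)*(-3 + I) = -840*(-3 + I) = 2520 - 840*I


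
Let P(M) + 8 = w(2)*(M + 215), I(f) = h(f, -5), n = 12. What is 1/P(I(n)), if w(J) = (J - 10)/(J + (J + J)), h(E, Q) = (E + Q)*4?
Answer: -1/332 ≈ -0.0030120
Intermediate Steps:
h(E, Q) = 4*E + 4*Q
w(J) = (-10 + J)/(3*J) (w(J) = (-10 + J)/(J + 2*J) = (-10 + J)/((3*J)) = (-10 + J)*(1/(3*J)) = (-10 + J)/(3*J))
I(f) = -20 + 4*f (I(f) = 4*f + 4*(-5) = 4*f - 20 = -20 + 4*f)
P(M) = -884/3 - 4*M/3 (P(M) = -8 + ((⅓)*(-10 + 2)/2)*(M + 215) = -8 + ((⅓)*(½)*(-8))*(215 + M) = -8 - 4*(215 + M)/3 = -8 + (-860/3 - 4*M/3) = -884/3 - 4*M/3)
1/P(I(n)) = 1/(-884/3 - 4*(-20 + 4*12)/3) = 1/(-884/3 - 4*(-20 + 48)/3) = 1/(-884/3 - 4/3*28) = 1/(-884/3 - 112/3) = 1/(-332) = -1/332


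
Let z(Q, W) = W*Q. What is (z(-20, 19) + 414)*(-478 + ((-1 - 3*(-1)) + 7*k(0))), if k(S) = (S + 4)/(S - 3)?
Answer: -49504/3 ≈ -16501.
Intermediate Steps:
z(Q, W) = Q*W
k(S) = (4 + S)/(-3 + S)
(z(-20, 19) + 414)*(-478 + ((-1 - 3*(-1)) + 7*k(0))) = (-20*19 + 414)*(-478 + ((-1 - 3*(-1)) + 7*((4 + 0)/(-3 + 0)))) = (-380 + 414)*(-478 + ((-1 + 3) + 7*(4/(-3)))) = 34*(-478 + (2 + 7*(-⅓*4))) = 34*(-478 + (2 + 7*(-4/3))) = 34*(-478 + (2 - 28/3)) = 34*(-478 - 22/3) = 34*(-1456/3) = -49504/3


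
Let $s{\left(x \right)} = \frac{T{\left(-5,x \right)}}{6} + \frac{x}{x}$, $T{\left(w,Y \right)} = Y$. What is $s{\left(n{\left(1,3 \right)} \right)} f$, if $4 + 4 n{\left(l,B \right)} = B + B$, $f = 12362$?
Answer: $\frac{80353}{6} \approx 13392.0$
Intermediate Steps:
$n{\left(l,B \right)} = -1 + \frac{B}{2}$ ($n{\left(l,B \right)} = -1 + \frac{B + B}{4} = -1 + \frac{2 B}{4} = -1 + \frac{B}{2}$)
$s{\left(x \right)} = 1 + \frac{x}{6}$ ($s{\left(x \right)} = \frac{x}{6} + \frac{x}{x} = x \frac{1}{6} + 1 = \frac{x}{6} + 1 = 1 + \frac{x}{6}$)
$s{\left(n{\left(1,3 \right)} \right)} f = \left(1 + \frac{-1 + \frac{1}{2} \cdot 3}{6}\right) 12362 = \left(1 + \frac{-1 + \frac{3}{2}}{6}\right) 12362 = \left(1 + \frac{1}{6} \cdot \frac{1}{2}\right) 12362 = \left(1 + \frac{1}{12}\right) 12362 = \frac{13}{12} \cdot 12362 = \frac{80353}{6}$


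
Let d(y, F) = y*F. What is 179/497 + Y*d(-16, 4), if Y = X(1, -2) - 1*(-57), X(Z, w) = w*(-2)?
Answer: -1940109/497 ≈ -3903.6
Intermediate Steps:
X(Z, w) = -2*w
d(y, F) = F*y
Y = 61 (Y = -2*(-2) - 1*(-57) = 4 + 57 = 61)
179/497 + Y*d(-16, 4) = 179/497 + 61*(4*(-16)) = 179*(1/497) + 61*(-64) = 179/497 - 3904 = -1940109/497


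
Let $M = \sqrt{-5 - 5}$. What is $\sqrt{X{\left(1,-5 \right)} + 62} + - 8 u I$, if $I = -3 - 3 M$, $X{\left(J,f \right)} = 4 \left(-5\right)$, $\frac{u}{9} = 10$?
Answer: $2160 + \sqrt{42} + 2160 i \sqrt{10} \approx 2166.5 + 6830.5 i$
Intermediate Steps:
$u = 90$ ($u = 9 \cdot 10 = 90$)
$X{\left(J,f \right)} = -20$
$M = i \sqrt{10}$ ($M = \sqrt{-10} = i \sqrt{10} \approx 3.1623 i$)
$I = -3 - 3 i \sqrt{10} \approx -3.0 - 9.4868 i$
$\sqrt{X{\left(1,-5 \right)} + 62} + - 8 u I = \sqrt{-20 + 62} + \left(-8\right) 90 \left(-3 - 3 i \sqrt{10}\right) = \sqrt{42} - 720 \left(-3 - 3 i \sqrt{10}\right) = \sqrt{42} + \left(2160 + 2160 i \sqrt{10}\right) = 2160 + \sqrt{42} + 2160 i \sqrt{10}$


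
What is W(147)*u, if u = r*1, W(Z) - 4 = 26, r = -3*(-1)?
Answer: 90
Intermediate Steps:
r = 3
W(Z) = 30 (W(Z) = 4 + 26 = 30)
u = 3 (u = 3*1 = 3)
W(147)*u = 30*3 = 90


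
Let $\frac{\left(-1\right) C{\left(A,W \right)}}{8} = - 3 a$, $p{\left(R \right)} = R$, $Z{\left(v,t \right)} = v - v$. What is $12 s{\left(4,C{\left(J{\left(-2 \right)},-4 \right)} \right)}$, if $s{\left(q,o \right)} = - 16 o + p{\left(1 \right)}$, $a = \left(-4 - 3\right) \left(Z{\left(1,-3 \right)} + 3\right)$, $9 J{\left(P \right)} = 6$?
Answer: $96780$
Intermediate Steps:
$J{\left(P \right)} = \frac{2}{3}$ ($J{\left(P \right)} = \frac{1}{9} \cdot 6 = \frac{2}{3}$)
$Z{\left(v,t \right)} = 0$
$a = -21$ ($a = \left(-4 - 3\right) \left(0 + 3\right) = \left(-7\right) 3 = -21$)
$C{\left(A,W \right)} = -504$ ($C{\left(A,W \right)} = - 8 \left(\left(-3\right) \left(-21\right)\right) = \left(-8\right) 63 = -504$)
$s{\left(q,o \right)} = 1 - 16 o$ ($s{\left(q,o \right)} = - 16 o + 1 = 1 - 16 o$)
$12 s{\left(4,C{\left(J{\left(-2 \right)},-4 \right)} \right)} = 12 \left(1 - -8064\right) = 12 \left(1 + 8064\right) = 12 \cdot 8065 = 96780$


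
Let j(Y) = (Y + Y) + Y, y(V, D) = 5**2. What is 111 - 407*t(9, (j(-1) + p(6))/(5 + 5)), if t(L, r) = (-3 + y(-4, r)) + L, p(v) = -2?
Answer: -12506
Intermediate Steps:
y(V, D) = 25
j(Y) = 3*Y (j(Y) = 2*Y + Y = 3*Y)
t(L, r) = 22 + L (t(L, r) = (-3 + 25) + L = 22 + L)
111 - 407*t(9, (j(-1) + p(6))/(5 + 5)) = 111 - 407*(22 + 9) = 111 - 407*31 = 111 - 12617 = -12506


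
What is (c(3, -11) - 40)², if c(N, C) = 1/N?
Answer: 14161/9 ≈ 1573.4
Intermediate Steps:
(c(3, -11) - 40)² = (1/3 - 40)² = (⅓ - 40)² = (-119/3)² = 14161/9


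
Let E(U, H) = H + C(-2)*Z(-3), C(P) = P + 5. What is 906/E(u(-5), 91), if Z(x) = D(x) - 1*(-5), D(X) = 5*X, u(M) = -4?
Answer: 906/61 ≈ 14.852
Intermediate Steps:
C(P) = 5 + P
Z(x) = 5 + 5*x (Z(x) = 5*x - 1*(-5) = 5*x + 5 = 5 + 5*x)
E(U, H) = -30 + H (E(U, H) = H + (5 - 2)*(5 + 5*(-3)) = H + 3*(5 - 15) = H + 3*(-10) = H - 30 = -30 + H)
906/E(u(-5), 91) = 906/(-30 + 91) = 906/61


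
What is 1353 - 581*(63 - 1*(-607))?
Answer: -387917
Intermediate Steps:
1353 - 581*(63 - 1*(-607)) = 1353 - 581*(63 + 607) = 1353 - 581*670 = 1353 - 389270 = -387917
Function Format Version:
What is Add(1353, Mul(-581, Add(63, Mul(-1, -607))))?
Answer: -387917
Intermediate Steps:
Add(1353, Mul(-581, Add(63, Mul(-1, -607)))) = Add(1353, Mul(-581, Add(63, 607))) = Add(1353, Mul(-581, 670)) = Add(1353, -389270) = -387917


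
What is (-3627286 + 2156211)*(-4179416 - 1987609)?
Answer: 9072156301875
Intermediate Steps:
(-3627286 + 2156211)*(-4179416 - 1987609) = -1471075*(-6167025) = 9072156301875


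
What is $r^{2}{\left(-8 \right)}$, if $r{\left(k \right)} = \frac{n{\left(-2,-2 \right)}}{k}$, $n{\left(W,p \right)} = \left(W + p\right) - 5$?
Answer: $\frac{81}{64} \approx 1.2656$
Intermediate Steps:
$n{\left(W,p \right)} = -5 + W + p$
$r{\left(k \right)} = - \frac{9}{k}$ ($r{\left(k \right)} = \frac{-5 - 2 - 2}{k} = - \frac{9}{k}$)
$r^{2}{\left(-8 \right)} = \left(- \frac{9}{-8}\right)^{2} = \left(\left(-9\right) \left(- \frac{1}{8}\right)\right)^{2} = \left(\frac{9}{8}\right)^{2} = \frac{81}{64}$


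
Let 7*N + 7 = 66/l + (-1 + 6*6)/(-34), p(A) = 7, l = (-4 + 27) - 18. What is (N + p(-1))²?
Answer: 84805681/1416100 ≈ 59.887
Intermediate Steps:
l = 5 (l = 23 - 18 = 5)
N = 879/1190 (N = -1 + (66/5 + (-1 + 6*6)/(-34))/7 = -1 + (66*(⅕) + (-1 + 36)*(-1/34))/7 = -1 + (66/5 + 35*(-1/34))/7 = -1 + (66/5 - 35/34)/7 = -1 + (⅐)*(2069/170) = -1 + 2069/1190 = 879/1190 ≈ 0.73866)
(N + p(-1))² = (879/1190 + 7)² = (9209/1190)² = 84805681/1416100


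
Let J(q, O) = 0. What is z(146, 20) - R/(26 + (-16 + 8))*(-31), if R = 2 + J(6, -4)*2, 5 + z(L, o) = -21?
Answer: -203/9 ≈ -22.556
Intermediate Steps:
z(L, o) = -26 (z(L, o) = -5 - 21 = -26)
R = 2 (R = 2 + 0*2 = 2 + 0 = 2)
z(146, 20) - R/(26 + (-16 + 8))*(-31) = -26 - 2/(26 + (-16 + 8))*(-31) = -26 - 2/(26 - 8)*(-31) = -26 - 2/18*(-31) = -26 - 2*(1/18)*(-31) = -26 - (-31)/9 = -26 - 1*(-31/9) = -26 + 31/9 = -203/9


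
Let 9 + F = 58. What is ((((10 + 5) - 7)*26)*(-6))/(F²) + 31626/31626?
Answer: 1153/2401 ≈ 0.48022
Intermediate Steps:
F = 49 (F = -9 + 58 = 49)
((((10 + 5) - 7)*26)*(-6))/(F²) + 31626/31626 = ((((10 + 5) - 7)*26)*(-6))/(49²) + 31626/31626 = (((15 - 7)*26)*(-6))/2401 + 31626*(1/31626) = ((8*26)*(-6))*(1/2401) + 1 = (208*(-6))*(1/2401) + 1 = -1248*1/2401 + 1 = -1248/2401 + 1 = 1153/2401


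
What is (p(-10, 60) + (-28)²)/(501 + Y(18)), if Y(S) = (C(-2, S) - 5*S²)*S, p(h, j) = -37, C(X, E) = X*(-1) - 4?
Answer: -249/9565 ≈ -0.026032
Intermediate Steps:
C(X, E) = -4 - X (C(X, E) = -X - 4 = -4 - X)
Y(S) = S*(-2 - 5*S²) (Y(S) = ((-4 - 1*(-2)) - 5*S²)*S = ((-4 + 2) - 5*S²)*S = (-2 - 5*S²)*S = S*(-2 - 5*S²))
(p(-10, 60) + (-28)²)/(501 + Y(18)) = (-37 + (-28)²)/(501 - 1*18*(2 + 5*18²)) = (-37 + 784)/(501 - 1*18*(2 + 5*324)) = 747/(501 - 1*18*(2 + 1620)) = 747/(501 - 1*18*1622) = 747/(501 - 29196) = 747/(-28695) = 747*(-1/28695) = -249/9565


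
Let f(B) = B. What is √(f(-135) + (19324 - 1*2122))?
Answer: √17067 ≈ 130.64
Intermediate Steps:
√(f(-135) + (19324 - 1*2122)) = √(-135 + (19324 - 1*2122)) = √(-135 + (19324 - 2122)) = √(-135 + 17202) = √17067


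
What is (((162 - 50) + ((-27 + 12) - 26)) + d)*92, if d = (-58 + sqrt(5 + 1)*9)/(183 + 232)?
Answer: 2705444/415 + 828*sqrt(6)/415 ≈ 6524.0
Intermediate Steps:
d = -58/415 + 9*sqrt(6)/415 (d = (-58 + sqrt(6)*9)/415 = (-58 + 9*sqrt(6))*(1/415) = -58/415 + 9*sqrt(6)/415 ≈ -0.086638)
(((162 - 50) + ((-27 + 12) - 26)) + d)*92 = (((162 - 50) + ((-27 + 12) - 26)) + (-58/415 + 9*sqrt(6)/415))*92 = ((112 + (-15 - 26)) + (-58/415 + 9*sqrt(6)/415))*92 = ((112 - 41) + (-58/415 + 9*sqrt(6)/415))*92 = (71 + (-58/415 + 9*sqrt(6)/415))*92 = (29407/415 + 9*sqrt(6)/415)*92 = 2705444/415 + 828*sqrt(6)/415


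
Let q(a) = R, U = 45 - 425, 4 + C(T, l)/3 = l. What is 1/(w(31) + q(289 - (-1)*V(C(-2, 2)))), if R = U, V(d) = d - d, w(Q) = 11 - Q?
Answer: -1/400 ≈ -0.0025000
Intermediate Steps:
C(T, l) = -12 + 3*l
V(d) = 0
U = -380
R = -380
q(a) = -380
1/(w(31) + q(289 - (-1)*V(C(-2, 2)))) = 1/((11 - 1*31) - 380) = 1/((11 - 31) - 380) = 1/(-20 - 380) = 1/(-400) = -1/400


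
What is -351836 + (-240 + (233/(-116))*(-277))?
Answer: -40776275/116 ≈ -3.5152e+5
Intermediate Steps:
-351836 + (-240 + (233/(-116))*(-277)) = -351836 + (-240 + (233*(-1/116))*(-277)) = -351836 + (-240 - 233/116*(-277)) = -351836 + (-240 + 64541/116) = -351836 + 36701/116 = -40776275/116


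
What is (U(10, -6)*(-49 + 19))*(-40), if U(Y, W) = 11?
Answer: 13200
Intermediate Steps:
(U(10, -6)*(-49 + 19))*(-40) = (11*(-49 + 19))*(-40) = (11*(-30))*(-40) = -330*(-40) = 13200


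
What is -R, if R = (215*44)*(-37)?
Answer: 350020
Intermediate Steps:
R = -350020 (R = 9460*(-37) = -350020)
-R = -1*(-350020) = 350020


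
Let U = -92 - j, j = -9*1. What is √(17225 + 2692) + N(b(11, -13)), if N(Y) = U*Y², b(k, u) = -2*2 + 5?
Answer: -83 + 3*√2213 ≈ 58.128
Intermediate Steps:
j = -9
U = -83 (U = -92 - 1*(-9) = -92 + 9 = -83)
b(k, u) = 1 (b(k, u) = -4 + 5 = 1)
N(Y) = -83*Y²
√(17225 + 2692) + N(b(11, -13)) = √(17225 + 2692) - 83*1² = √19917 - 83*1 = 3*√2213 - 83 = -83 + 3*√2213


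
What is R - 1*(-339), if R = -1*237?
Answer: 102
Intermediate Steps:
R = -237
R - 1*(-339) = -237 - 1*(-339) = -237 + 339 = 102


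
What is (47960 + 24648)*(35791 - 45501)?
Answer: -705023680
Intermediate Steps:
(47960 + 24648)*(35791 - 45501) = 72608*(-9710) = -705023680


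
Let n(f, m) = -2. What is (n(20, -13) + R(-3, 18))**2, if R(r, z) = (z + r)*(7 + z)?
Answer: 139129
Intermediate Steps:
R(r, z) = (7 + z)*(r + z) (R(r, z) = (r + z)*(7 + z) = (7 + z)*(r + z))
(n(20, -13) + R(-3, 18))**2 = (-2 + (18**2 + 7*(-3) + 7*18 - 3*18))**2 = (-2 + (324 - 21 + 126 - 54))**2 = (-2 + 375)**2 = 373**2 = 139129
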